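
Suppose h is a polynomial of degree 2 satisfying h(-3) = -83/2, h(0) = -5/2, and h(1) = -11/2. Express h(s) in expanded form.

Write h(s) = as^2 + bs + c. Substituting each data point gives a linear system:
  9a - 3b + c = -83/2
  c = -5/2
  a + b + c = -11/2
Solving the system yields a = -4, b = 1, c = -5/2.
So h(s) = -4s^2 + s - 5/2.
Check: h(1) = -11/2. ✓

h(s) = -4s^2 + s - 5/2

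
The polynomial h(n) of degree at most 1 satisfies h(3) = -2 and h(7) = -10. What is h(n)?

h(n) = -2n + 4

Write h(n) = an + b. Substituting each data point gives a linear system:
  3a + b = -2
  7a + b = -10
Solving the system yields a = -2, b = 4.
So h(n) = -2n + 4.
Check: h(3) = -2. ✓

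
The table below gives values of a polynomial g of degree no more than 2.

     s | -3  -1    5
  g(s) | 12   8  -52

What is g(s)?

Write g(s) = as^2 + bs + c. Substituting each data point gives a linear system:
  9a - 3b + c = 12
  a - b + c = 8
  25a + 5b + c = -52
Solving the system yields a = -1, b = -6, c = 3.
So g(s) = -s^2 - 6s + 3.
Check: g(-1) = 8. ✓

g(s) = -s^2 - 6s + 3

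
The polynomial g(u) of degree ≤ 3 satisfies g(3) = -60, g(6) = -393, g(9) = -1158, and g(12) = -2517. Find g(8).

-845

Forward differences of the values at u = 3, 6, 9, 12:
  g  : -60  -393  -1158  -2517
  Δ  : -333  -765  -1359
  Δ^2: -432  -594
  Δ^3: -162
The third differences are constant, confirming degree 3.
Interpolating (Newton forward form) and evaluating at u = 8 gives g(8) = -845.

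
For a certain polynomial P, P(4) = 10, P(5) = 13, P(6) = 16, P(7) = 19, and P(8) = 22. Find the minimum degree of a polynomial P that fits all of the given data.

Forward differences of the values at n = 4, 5, 6, 7, 8:
  P  : 10  13  16  19  22
  Δ  : 3  3  3  3
  Δ^2: 0  0  0
  Δ^3: 0  0
  Δ^4: 0
The first differences are constant (3) and nonzero, while all higher differences vanish, so the minimal degree is 1.

1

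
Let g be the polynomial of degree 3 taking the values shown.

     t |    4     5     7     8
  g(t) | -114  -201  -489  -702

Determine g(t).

Using the Lagrange interpolation formula with nodes 4, 5, 7, 8:
  L_0(t) = (t - 5)(t - 7)(t - 8) / -12
  L_1(t) = (t - 4)(t - 7)(t - 8) / 6
  L_2(t) = (t - 4)(t - 5)(t - 8) / -6
  L_3(t) = (t - 4)(t - 5)(t - 7) / 12
Then g(t) = -114·L_0(t) - 201·L_1(t) - 489·L_2(t) - 702·L_3(t).
Expanding and collecting terms gives g(t) = -t^3 - 3t^2 + t - 6.
Check: g(4) = -114. ✓

g(t) = -t^3 - 3t^2 + t - 6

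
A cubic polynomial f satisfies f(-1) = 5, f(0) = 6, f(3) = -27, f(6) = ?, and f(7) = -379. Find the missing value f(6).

The 4 known points determine the degree-3 polynomial uniquely.
Write f(s) = as^3 + bs^2 + cs + d. Substituting each data point gives a linear system:
  -a + b - c + d = 5
  d = 6
  27a + 9b + 3c + d = -27
  343a + 49b + 7c + d = -379
Solving the system yields a = -1, b = -1, c = 1, d = 6.
So f(s) = -s^3 - s^2 + s + 6.
Then f(6) = -240.

-240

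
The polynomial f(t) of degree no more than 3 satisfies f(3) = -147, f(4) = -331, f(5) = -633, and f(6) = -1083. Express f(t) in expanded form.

f(t) = -5t^3 + t^2 - 6t - 3

Write f(t) = at^3 + bt^2 + ct + d. Substituting each data point gives a linear system:
  27a + 9b + 3c + d = -147
  64a + 16b + 4c + d = -331
  125a + 25b + 5c + d = -633
  216a + 36b + 6c + d = -1083
Solving the system yields a = -5, b = 1, c = -6, d = -3.
So f(t) = -5t³ + t² - 6t - 3.
Check: f(3) = -147. ✓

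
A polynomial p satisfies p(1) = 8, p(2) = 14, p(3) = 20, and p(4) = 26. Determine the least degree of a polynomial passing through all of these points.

Forward differences of the values at x = 1, 2, 3, 4:
  p  : 8  14  20  26
  Δ  : 6  6  6
  Δ^2: 0  0
  Δ^3: 0
The first differences are constant (6) and nonzero, while all higher differences vanish, so the minimal degree is 1.

1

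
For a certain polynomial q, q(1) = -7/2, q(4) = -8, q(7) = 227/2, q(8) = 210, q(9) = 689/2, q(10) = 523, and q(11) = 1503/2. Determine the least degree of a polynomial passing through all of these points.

3

Divided differences on the nodes 1, 4, 7, 8, 9, 10, 11:
  order 0: -7/2  -8  227/2  210  689/2  523  1503/2
  order 1: -3/2  81/2  193/2  269/2  357/2  457/2
  order 2: 7  14  19  22  25
  order 3: 1  1  1  1
  order 4: 0  0  0
  order 5: 0  0
  order 6: 0
The order-3 divided differences are all 1 (nonzero) and every higher order vanishes, so the data lies on a polynomial of degree exactly 3.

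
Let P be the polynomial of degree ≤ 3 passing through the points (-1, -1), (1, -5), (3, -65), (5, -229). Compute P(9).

Write P(n) = an^3 + bn^2 + cn + d. Substituting each data point gives a linear system:
  -a + b - c + d = -1
  a + b + c + d = -5
  27a + 9b + 3c + d = -65
  125a + 25b + 5c + d = -229
Solving the system yields a = -1, b = -4, c = -1, d = 1.
So P(n) = -n^3 - 4n^2 - n + 1.
Then P(9) = -1061.

-1061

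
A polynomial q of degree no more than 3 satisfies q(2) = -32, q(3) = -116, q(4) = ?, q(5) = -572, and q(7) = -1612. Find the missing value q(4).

-286

The 4 known points determine the degree-3 polynomial uniquely.
Write q(t) = at^3 + bt^2 + ct + d. Substituting each data point gives a linear system:
  8a + 4b + 2c + d = -32
  27a + 9b + 3c + d = -116
  125a + 25b + 5c + d = -572
  343a + 49b + 7c + d = -1612
Solving the system yields a = -5, b = 2, c = 1, d = -2.
So q(t) = -5t³ + 2t² + t - 2.
Then q(4) = -286.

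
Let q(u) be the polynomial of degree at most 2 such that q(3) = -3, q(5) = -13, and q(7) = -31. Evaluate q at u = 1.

Write q(u) = au^2 + bu + c. Substituting each data point gives a linear system:
  9a + 3b + c = -3
  25a + 5b + c = -13
  49a + 7b + c = -31
Solving the system yields a = -1, b = 3, c = -3.
So q(u) = -u² + 3u - 3.
Then q(1) = -1.

-1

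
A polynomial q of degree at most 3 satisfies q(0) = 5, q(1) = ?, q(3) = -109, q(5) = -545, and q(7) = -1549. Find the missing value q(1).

-1

The 4 known points determine the degree-3 polynomial uniquely.
Write q(x) = ax^3 + bx^2 + cx + d. Substituting each data point gives a linear system:
  d = 5
  27a + 9b + 3c + d = -109
  125a + 25b + 5c + d = -545
  343a + 49b + 7c + d = -1549
Solving the system yields a = -5, b = 4, c = -5, d = 5.
So q(x) = -5x^3 + 4x^2 - 5x + 5.
Then q(1) = -1.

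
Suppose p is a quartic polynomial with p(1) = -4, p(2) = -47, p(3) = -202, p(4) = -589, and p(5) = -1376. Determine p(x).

Write p(x) = ax^4 + bx^3 + cx^2 + dx + e. Substituting each data point gives a linear system:
  a + b + c + d + e = -4
  16a + 8b + 4c + 2d + e = -47
  81a + 27b + 9c + 3d + e = -202
  256a + 64b + 16c + 4d + e = -589
  625a + 125b + 25c + 5d + e = -1376
Solving the system yields a = -2, b = 0, c = -6, d = 5, e = -1.
So p(x) = -2x⁴ - 6x² + 5x - 1.
Check: p(4) = -589. ✓

p(x) = -2x^4 - 6x^2 + 5x - 1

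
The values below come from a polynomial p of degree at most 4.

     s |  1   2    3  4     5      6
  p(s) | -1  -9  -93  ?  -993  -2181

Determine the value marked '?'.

On equispaced nodes a degree-4 polynomial has vanishing fifth forward difference, so
  - p(1) + 5·p(2) - 10·p(3) + 10·p(4) - 5·p(5) + p(6) = 0.
Substituting the known values and solving for p(4):
  10·p(4) = -3670
  p(4) = -367.

-367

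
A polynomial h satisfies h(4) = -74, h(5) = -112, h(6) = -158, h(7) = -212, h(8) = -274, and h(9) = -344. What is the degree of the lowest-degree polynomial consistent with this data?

Forward differences of the values at x = 4, 5, 6, 7, 8, 9:
  h  : -74  -112  -158  -212  -274  -344
  Δ  : -38  -46  -54  -62  -70
  Δ^2: -8  -8  -8  -8
  Δ^3: 0  0  0
  Δ^4: 0  0
  Δ^5: 0
The second differences are constant (-8) and nonzero, while all higher differences vanish, so the minimal degree is 2.

2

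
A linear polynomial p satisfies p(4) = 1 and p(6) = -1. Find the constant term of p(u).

5

Write p(u) = au + b. Substituting each data point gives a linear system:
  4a + b = 1
  6a + b = -1
Solving the system yields a = -1, b = 5.
So p(u) = -u + 5.
The constant term is 5.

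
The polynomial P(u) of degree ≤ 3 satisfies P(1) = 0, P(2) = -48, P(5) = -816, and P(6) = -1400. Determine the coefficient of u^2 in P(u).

Write P(u) = au^3 + bu^2 + cu + d. Substituting each data point gives a linear system:
  a + b + c + d = 0
  8a + 4b + 2c + d = -48
  125a + 25b + 5c + d = -816
  216a + 36b + 6c + d = -1400
Solving the system yields a = -6, b = -4, c = 6, d = 4.
So P(u) = -6u³ - 4u² + 6u + 4.
The coefficient of u^2 is -4.

-4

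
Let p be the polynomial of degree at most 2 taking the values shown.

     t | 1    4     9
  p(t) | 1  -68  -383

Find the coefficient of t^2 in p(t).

Write p(t) = at^2 + bt + c. Substituting each data point gives a linear system:
  a + b + c = 1
  16a + 4b + c = -68
  81a + 9b + c = -383
Solving the system yields a = -5, b = 2, c = 4.
So p(t) = -5t^2 + 2t + 4.
The leading coefficient is -5.

-5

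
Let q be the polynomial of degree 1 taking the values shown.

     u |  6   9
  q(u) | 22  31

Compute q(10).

34

Write q(u) = au + b. Substituting each data point gives a linear system:
  6a + b = 22
  9a + b = 31
Solving the system yields a = 3, b = 4.
So q(u) = 3u + 4.
Then q(10) = 34.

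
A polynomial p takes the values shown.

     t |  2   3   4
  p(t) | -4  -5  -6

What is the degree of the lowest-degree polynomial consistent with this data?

Forward differences of the values at t = 2, 3, 4:
  p  : -4  -5  -6
  Δ  : -1  -1
  Δ^2: 0
The first differences are constant (-1) and nonzero, while all higher differences vanish, so the minimal degree is 1.

1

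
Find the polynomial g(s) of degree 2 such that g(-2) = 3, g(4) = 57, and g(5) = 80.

Write g(s) = as^2 + bs + c. Substituting each data point gives a linear system:
  4a - 2b + c = 3
  16a + 4b + c = 57
  25a + 5b + c = 80
Solving the system yields a = 2, b = 5, c = 5.
So g(s) = 2s² + 5s + 5.
Check: g(5) = 80. ✓

g(s) = 2s^2 + 5s + 5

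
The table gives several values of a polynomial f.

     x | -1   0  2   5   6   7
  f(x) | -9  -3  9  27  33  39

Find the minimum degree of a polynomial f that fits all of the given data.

1

Divided differences on the nodes -1, 0, 2, 5, 6, 7:
  order 0: -9  -3  9  27  33  39
  order 1: 6  6  6  6  6
  order 2: 0  0  0  0
  order 3: 0  0  0
  order 4: 0  0
  order 5: 0
The order-1 divided differences are all 6 (nonzero) and every higher order vanishes, so the data lies on a polynomial of degree exactly 1.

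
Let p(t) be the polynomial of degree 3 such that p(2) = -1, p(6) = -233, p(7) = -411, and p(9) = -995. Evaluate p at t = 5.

Write p(t) = at^3 + bt^2 + ct + d. Substituting each data point gives a linear system:
  8a + 4b + 2c + d = -1
  216a + 36b + 6c + d = -233
  343a + 49b + 7c + d = -411
  729a + 81b + 9c + d = -995
Solving the system yields a = -2, b = 6, c = -2, d = -5.
So p(t) = -2t³ + 6t² - 2t - 5.
Then p(5) = -115.

-115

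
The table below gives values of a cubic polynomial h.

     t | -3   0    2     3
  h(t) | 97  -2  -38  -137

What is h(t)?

Using the Lagrange interpolation formula with nodes -3, 0, 2, 3:
  L_0(t) = t(t - 2)(t - 3) / -90
  L_1(t) = (t + 3)(t - 2)(t - 3) / 18
  L_2(t) = (t + 3)t(t - 3) / -10
  L_3(t) = (t + 3)t(t - 2) / 18
Then h(t) = 97·L_0(t) - 2·L_1(t) - 38·L_2(t) - 137·L_3(t).
Expanding and collecting terms gives h(t) = -5t^3 - 2t^2 + 6t - 2.
Check: h(2) = -38. ✓

h(t) = -5t^3 - 2t^2 + 6t - 2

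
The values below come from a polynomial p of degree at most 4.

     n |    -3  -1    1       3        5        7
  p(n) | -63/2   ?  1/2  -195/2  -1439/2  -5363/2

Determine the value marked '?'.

13/2

The 5 known points determine the degree-4 polynomial uniquely.
Write p(n) = an^4 + bn^3 + cn^2 + dn + e. Substituting each data point gives a linear system:
  81a - 27b + 9c - 3d + e = -63/2
  a + b + c + d + e = 1/2
  81a + 27b + 9c + 3d + e = -195/2
  625a + 125b + 25c + 5d + e = -1439/2
  2401a + 343b + 49c + 7d + e = -5363/2
Solving the system yields a = -1, b = -1, c = 3/2, d = -2, e = 3.
So p(n) = -n⁴ - n³ + (3/2)n² - 2n + 3.
Then p(-1) = 13/2.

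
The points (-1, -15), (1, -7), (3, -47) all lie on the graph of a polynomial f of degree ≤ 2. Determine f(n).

f(n) = -6n^2 + 4n - 5

Using the Lagrange interpolation formula with nodes -1, 1, 3:
  L_0(n) = (n - 1)(n - 3) / 8
  L_1(n) = (n + 1)(n - 3) / -4
  L_2(n) = (n + 1)(n - 1) / 8
Then f(n) = -15·L_0(n) - 7·L_1(n) - 47·L_2(n).
Expanding and collecting terms gives f(n) = -6n^2 + 4n - 5.
Check: f(-1) = -15. ✓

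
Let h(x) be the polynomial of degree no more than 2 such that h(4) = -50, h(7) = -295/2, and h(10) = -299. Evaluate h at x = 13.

Using the Lagrange interpolation formula with nodes 4, 7, 10:
  L_0(x) = (x - 7)(x - 10) / 18
  L_1(x) = (x - 4)(x - 10) / -9
  L_2(x) = (x - 4)(x - 7) / 18
Then h(x) = -50·L_0(x) - 295/2·L_1(x) - 299·L_2(x).
Expanding and collecting terms gives h(x) = -3x^2 + (1/2)x - 4.
Evaluating at x = 13: h(13) = -1009/2.

-1009/2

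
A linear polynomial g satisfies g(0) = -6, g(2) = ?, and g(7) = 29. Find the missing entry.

4

The 2 known points determine the degree-1 polynomial uniquely.
Write g(s) = as + b. Substituting each data point gives a linear system:
  b = -6
  7a + b = 29
Solving the system yields a = 5, b = -6.
So g(s) = 5s - 6.
Then g(2) = 4.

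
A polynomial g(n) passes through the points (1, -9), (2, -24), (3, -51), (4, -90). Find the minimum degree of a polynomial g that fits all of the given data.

2

Forward differences of the values at n = 1, 2, 3, 4:
  g  : -9  -24  -51  -90
  Δ  : -15  -27  -39
  Δ^2: -12  -12
  Δ^3: 0
The second differences are constant (-12) and nonzero, while all higher differences vanish, so the minimal degree is 2.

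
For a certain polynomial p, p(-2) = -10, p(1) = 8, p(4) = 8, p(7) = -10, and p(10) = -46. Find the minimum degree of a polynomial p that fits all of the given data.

2

Forward differences of the values at s = -2, 1, 4, 7, 10:
  p  : -10  8  8  -10  -46
  Δ  : 18  0  -18  -36
  Δ^2: -18  -18  -18
  Δ^3: 0  0
  Δ^4: 0
The second differences are constant (-18) and nonzero, while all higher differences vanish, so the minimal degree is 2.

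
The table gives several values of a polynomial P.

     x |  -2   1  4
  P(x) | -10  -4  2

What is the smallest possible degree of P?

1

Forward differences of the values at x = -2, 1, 4:
  P  : -10  -4  2
  Δ  : 6  6
  Δ^2: 0
The first differences are constant (6) and nonzero, while all higher differences vanish, so the minimal degree is 1.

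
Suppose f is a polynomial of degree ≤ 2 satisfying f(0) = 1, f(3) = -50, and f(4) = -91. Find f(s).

Using the Lagrange interpolation formula with nodes 0, 3, 4:
  L_0(s) = (s - 3)(s - 4) / 12
  L_1(s) = s(s - 4) / -3
  L_2(s) = s(s - 3) / 4
Then f(s) = 1·L_0(s) - 50·L_1(s) - 91·L_2(s).
Expanding and collecting terms gives f(s) = -6s^2 + s + 1.
Check: f(0) = 1. ✓

f(s) = -6s^2 + s + 1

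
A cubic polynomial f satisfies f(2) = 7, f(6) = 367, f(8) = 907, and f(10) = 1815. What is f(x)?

f(x) = 2x^3 - 2x^2 + 2x - 5

Write f(x) = ax^3 + bx^2 + cx + d. Substituting each data point gives a linear system:
  8a + 4b + 2c + d = 7
  216a + 36b + 6c + d = 367
  512a + 64b + 8c + d = 907
  1000a + 100b + 10c + d = 1815
Solving the system yields a = 2, b = -2, c = 2, d = -5.
So f(x) = 2x^3 - 2x^2 + 2x - 5.
Check: f(2) = 7. ✓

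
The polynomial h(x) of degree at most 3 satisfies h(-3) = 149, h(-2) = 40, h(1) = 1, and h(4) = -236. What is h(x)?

h(x) = -5x^3 + 4x^2 + 6x - 4

Write h(x) = ax^3 + bx^2 + cx + d. Substituting each data point gives a linear system:
  -27a + 9b - 3c + d = 149
  -8a + 4b - 2c + d = 40
  a + b + c + d = 1
  64a + 16b + 4c + d = -236
Solving the system yields a = -5, b = 4, c = 6, d = -4.
So h(x) = -5x³ + 4x² + 6x - 4.
Check: h(-3) = 149. ✓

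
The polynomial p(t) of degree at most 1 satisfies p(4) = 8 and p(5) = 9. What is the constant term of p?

4

Write p(t) = at + b. Substituting each data point gives a linear system:
  4a + b = 8
  5a + b = 9
Solving the system yields a = 1, b = 4.
So p(t) = t + 4.
The constant term is 4.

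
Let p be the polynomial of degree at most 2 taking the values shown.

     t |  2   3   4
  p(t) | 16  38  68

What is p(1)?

Using the Lagrange interpolation formula with nodes 2, 3, 4:
  L_0(t) = (t - 3)(t - 4) / 2
  L_1(t) = (t - 2)(t - 4) / -1
  L_2(t) = (t - 2)(t - 3) / 2
Then p(t) = 16·L_0(t) + 38·L_1(t) + 68·L_2(t).
Expanding and collecting terms gives p(t) = 4t^2 + 2t - 4.
Evaluating at t = 1: p(1) = 2.

2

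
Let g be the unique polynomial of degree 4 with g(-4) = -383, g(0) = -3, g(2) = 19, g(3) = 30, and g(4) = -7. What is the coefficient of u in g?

Write g(u) = au^4 + bu^3 + cu^2 + du + e. Substituting each data point gives a linear system:
  256a - 64b + 16c - 4d + e = -383
  e = -3
  16a + 8b + 4c + 2d + e = 19
  81a + 27b + 9c + 3d + e = 30
  256a + 64b + 16c + 4d + e = -7
Solving the system yields a = -1, b = 3, c = 4, d = -1, e = -3.
So g(u) = -u^4 + 3u^3 + 4u^2 - u - 3.
The coefficient of u is -1.

-1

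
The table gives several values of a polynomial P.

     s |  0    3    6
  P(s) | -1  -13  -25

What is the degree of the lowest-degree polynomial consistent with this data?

1

Forward differences of the values at s = 0, 3, 6:
  P  : -1  -13  -25
  Δ  : -12  -12
  Δ^2: 0
The first differences are constant (-12) and nonzero, while all higher differences vanish, so the minimal degree is 1.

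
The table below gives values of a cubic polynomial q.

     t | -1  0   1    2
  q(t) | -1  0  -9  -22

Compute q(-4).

-124

Write q(t) = at^3 + bt^2 + ct + d. Substituting each data point gives a linear system:
  -a + b - c + d = -1
  d = 0
  a + b + c + d = -9
  8a + 4b + 2c + d = -22
Solving the system yields a = 1, b = -5, c = -5, d = 0.
So q(t) = t^3 - 5t^2 - 5t.
Then q(-4) = -124.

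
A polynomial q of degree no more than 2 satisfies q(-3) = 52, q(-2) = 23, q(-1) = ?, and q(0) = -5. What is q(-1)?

The 3 known points determine the degree-2 polynomial uniquely.
Write q(s) = as^2 + bs + c. Substituting each data point gives a linear system:
  9a - 3b + c = 52
  4a - 2b + c = 23
  c = -5
Solving the system yields a = 5, b = -4, c = -5.
So q(s) = 5s^2 - 4s - 5.
Then q(-1) = 4.

4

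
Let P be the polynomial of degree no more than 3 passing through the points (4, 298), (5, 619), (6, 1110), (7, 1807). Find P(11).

7375

Using the Lagrange interpolation formula with nodes 4, 5, 6, 7:
  L_0(n) = (n - 5)(n - 6)(n - 7) / -6
  L_1(n) = (n - 4)(n - 6)(n - 7) / 2
  L_2(n) = (n - 4)(n - 5)(n - 7) / -2
  L_3(n) = (n - 4)(n - 5)(n - 6) / 6
Then P(n) = 298·L_0(n) + 619·L_1(n) + 1110·L_2(n) + 1807·L_3(n).
Expanding and collecting terms gives P(n) = 6n^3 - 5n^2 - 6.
Evaluating at n = 11: P(11) = 7375.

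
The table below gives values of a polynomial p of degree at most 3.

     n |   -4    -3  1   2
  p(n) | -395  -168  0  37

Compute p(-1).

-8

Using the Lagrange interpolation formula with nodes -4, -3, 1, 2:
  L_0(n) = (n + 3)(n - 1)(n - 2) / -30
  L_1(n) = (n + 4)(n - 1)(n - 2) / 20
  L_2(n) = (n + 4)(n + 3)(n - 2) / -20
  L_3(n) = (n + 4)(n + 3)(n - 1) / 30
Then p(n) = -395·L_0(n) - 168·L_1(n) + 0·L_2(n) + 37·L_3(n).
Expanding and collecting terms gives p(n) = 6n³ - n² - 2n - 3.
Evaluating at n = -1: p(-1) = -8.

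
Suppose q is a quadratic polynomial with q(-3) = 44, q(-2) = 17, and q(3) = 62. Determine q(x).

q(x) = 6x^2 + 3x - 1

Write q(x) = ax^2 + bx + c. Substituting each data point gives a linear system:
  9a - 3b + c = 44
  4a - 2b + c = 17
  9a + 3b + c = 62
Solving the system yields a = 6, b = 3, c = -1.
So q(x) = 6x² + 3x - 1.
Check: q(3) = 62. ✓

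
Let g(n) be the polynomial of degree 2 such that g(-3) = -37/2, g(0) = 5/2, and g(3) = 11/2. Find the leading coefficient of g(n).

Write g(n) = an^2 + bn + c. Substituting each data point gives a linear system:
  9a - 3b + c = -37/2
  c = 5/2
  9a + 3b + c = 11/2
Solving the system yields a = -1, b = 4, c = 5/2.
So g(n) = -n^2 + 4n + 5/2.
The leading coefficient is -1.

-1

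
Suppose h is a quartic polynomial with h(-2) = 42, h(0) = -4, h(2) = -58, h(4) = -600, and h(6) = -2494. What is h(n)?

Using the Lagrange interpolation formula with nodes -2, 0, 2, 4, 6:
  L_0(n) = n(n - 2)(n - 4)(n - 6) / 384
  L_1(n) = (n + 2)(n - 2)(n - 4)(n - 6) / -96
  L_2(n) = (n + 2)n(n - 4)(n - 6) / 64
  L_3(n) = (n + 2)n(n - 2)(n - 6) / -96
  L_4(n) = (n + 2)n(n - 2)(n - 4) / 384
Then h(n) = 42·L_0(n) - 4·L_1(n) - 58·L_2(n) - 600·L_3(n) - 2494·L_4(n).
Expanding and collecting terms gives h(n) = -n⁴ - 6n³ + 3n² - n - 4.
Check: h(2) = -58. ✓

h(n) = -n^4 - 6n^3 + 3n^2 - n - 4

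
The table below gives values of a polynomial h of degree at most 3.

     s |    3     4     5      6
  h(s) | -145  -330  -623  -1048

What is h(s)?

h(s) = -4s^3 - 6s^2 + 5s + 2

Using the Lagrange interpolation formula with nodes 3, 4, 5, 6:
  L_0(s) = (s - 4)(s - 5)(s - 6) / -6
  L_1(s) = (s - 3)(s - 5)(s - 6) / 2
  L_2(s) = (s - 3)(s - 4)(s - 6) / -2
  L_3(s) = (s - 3)(s - 4)(s - 5) / 6
Then h(s) = -145·L_0(s) - 330·L_1(s) - 623·L_2(s) - 1048·L_3(s).
Expanding and collecting terms gives h(s) = -4s^3 - 6s^2 + 5s + 2.
Check: h(5) = -623. ✓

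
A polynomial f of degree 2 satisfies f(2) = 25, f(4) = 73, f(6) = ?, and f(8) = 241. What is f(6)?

The 3 known points determine the degree-2 polynomial uniquely.
Write f(t) = at^2 + bt + c. Substituting each data point gives a linear system:
  4a + 2b + c = 25
  16a + 4b + c = 73
  64a + 8b + c = 241
Solving the system yields a = 3, b = 6, c = 1.
So f(t) = 3t^2 + 6t + 1.
Then f(6) = 145.

145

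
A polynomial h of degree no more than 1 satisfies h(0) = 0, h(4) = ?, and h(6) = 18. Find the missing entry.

The 2 known points determine the degree-1 polynomial uniquely.
Write h(t) = at + b. Substituting each data point gives a linear system:
  b = 0
  6a + b = 18
Solving the system yields a = 3, b = 0.
So h(t) = 3t.
Then h(4) = 12.

12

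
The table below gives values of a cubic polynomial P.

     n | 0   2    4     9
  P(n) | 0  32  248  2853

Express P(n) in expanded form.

P(n) = 4n^3 - n^2 + 2n

Write P(n) = an^3 + bn^2 + cn + d. Substituting each data point gives a linear system:
  d = 0
  8a + 4b + 2c + d = 32
  64a + 16b + 4c + d = 248
  729a + 81b + 9c + d = 2853
Solving the system yields a = 4, b = -1, c = 2, d = 0.
So P(n) = 4n^3 - n^2 + 2n.
Check: P(9) = 2853. ✓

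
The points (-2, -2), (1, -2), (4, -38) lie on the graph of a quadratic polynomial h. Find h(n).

Write h(n) = an^2 + bn + c. Substituting each data point gives a linear system:
  4a - 2b + c = -2
  a + b + c = -2
  16a + 4b + c = -38
Solving the system yields a = -2, b = -2, c = 2.
So h(n) = -2n^2 - 2n + 2.
Check: h(4) = -38. ✓

h(n) = -2n^2 - 2n + 2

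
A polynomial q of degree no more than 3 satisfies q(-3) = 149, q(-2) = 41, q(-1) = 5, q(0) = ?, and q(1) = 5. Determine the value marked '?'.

On equispaced nodes a degree-3 polynomial has vanishing fourth forward difference, so
  q(-3) - 4·q(-2) + 6·q(-1) - 4·q(0) + q(1) = 0.
Substituting the known values and solving for q(0):
  -4·q(0) = -20
  q(0) = 5.

5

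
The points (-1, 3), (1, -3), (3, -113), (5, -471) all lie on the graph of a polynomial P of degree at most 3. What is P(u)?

Using the Lagrange interpolation formula with nodes -1, 1, 3, 5:
  L_0(u) = (u - 1)(u - 3)(u - 5) / -48
  L_1(u) = (u + 1)(u - 3)(u - 5) / 16
  L_2(u) = (u + 1)(u - 1)(u - 5) / -16
  L_3(u) = (u + 1)(u - 1)(u - 3) / 48
Then P(u) = 3·L_0(u) - 3·L_1(u) - 113·L_2(u) - 471·L_3(u).
Expanding and collecting terms gives P(u) = -3u^3 - 4u^2 + 4.
Check: P(5) = -471. ✓

P(u) = -3u^3 - 4u^2 + 4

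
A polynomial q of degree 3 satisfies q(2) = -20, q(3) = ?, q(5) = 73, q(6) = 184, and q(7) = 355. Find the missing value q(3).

The 4 known points determine the degree-3 polynomial uniquely.
Write q(u) = au^3 + bu^2 + cu + d. Substituting each data point gives a linear system:
  8a + 4b + 2c + d = -20
  125a + 25b + 5c + d = 73
  216a + 36b + 6c + d = 184
  343a + 49b + 7c + d = 355
Solving the system yields a = 2, b = -6, c = -5, d = -2.
So q(u) = 2u³ - 6u² - 5u - 2.
Then q(3) = -17.

-17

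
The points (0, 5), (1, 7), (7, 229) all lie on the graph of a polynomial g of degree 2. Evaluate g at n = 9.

383

Using the Lagrange interpolation formula with nodes 0, 1, 7:
  L_0(n) = (n - 1)(n - 7) / 7
  L_1(n) = n(n - 7) / -6
  L_2(n) = n(n - 1) / 42
Then g(n) = 5·L_0(n) + 7·L_1(n) + 229·L_2(n).
Expanding and collecting terms gives g(n) = 5n² - 3n + 5.
Evaluating at n = 9: g(9) = 383.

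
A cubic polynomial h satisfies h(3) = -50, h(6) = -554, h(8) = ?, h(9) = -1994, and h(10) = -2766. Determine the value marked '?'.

The 4 known points determine the degree-3 polynomial uniquely.
Write h(x) = ax^3 + bx^2 + cx + d. Substituting each data point gives a linear system:
  27a + 9b + 3c + d = -50
  216a + 36b + 6c + d = -554
  729a + 81b + 9c + d = -1994
  1000a + 100b + 10c + d = -2766
Solving the system yields a = -3, b = 2, c = 3, d = 4.
So h(x) = -3x^3 + 2x^2 + 3x + 4.
Then h(8) = -1380.

-1380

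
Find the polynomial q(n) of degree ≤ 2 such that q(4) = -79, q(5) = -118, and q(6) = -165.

Write q(n) = an^2 + bn + c. Substituting each data point gives a linear system:
  16a + 4b + c = -79
  25a + 5b + c = -118
  36a + 6b + c = -165
Solving the system yields a = -4, b = -3, c = -3.
So q(n) = -4n^2 - 3n - 3.
Check: q(6) = -165. ✓

q(n) = -4n^2 - 3n - 3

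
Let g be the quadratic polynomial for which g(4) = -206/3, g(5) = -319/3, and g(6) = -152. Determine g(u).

Write g(u) = au^2 + bu + c. Substituting each data point gives a linear system:
  16a + 4b + c = -206/3
  25a + 5b + c = -319/3
  36a + 6b + c = -152
Solving the system yields a = -4, b = -5/3, c = 2.
So g(u) = -4u² - (5/3)u + 2.
Check: g(6) = -152. ✓

g(u) = -4u^2 - (5/3)u + 2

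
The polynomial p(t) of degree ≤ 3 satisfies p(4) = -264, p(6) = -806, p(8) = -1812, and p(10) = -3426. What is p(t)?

Using the Lagrange interpolation formula with nodes 4, 6, 8, 10:
  L_0(t) = (t - 6)(t - 8)(t - 10) / -48
  L_1(t) = (t - 4)(t - 8)(t - 10) / 16
  L_2(t) = (t - 4)(t - 6)(t - 10) / -16
  L_3(t) = (t - 4)(t - 6)(t - 8) / 48
Then p(t) = -264·L_0(t) - 806·L_1(t) - 1812·L_2(t) - 3426·L_3(t).
Expanding and collecting terms gives p(t) = -3t^3 - 4t^2 - 3t + 4.
Check: p(6) = -806. ✓

p(t) = -3t^3 - 4t^2 - 3t + 4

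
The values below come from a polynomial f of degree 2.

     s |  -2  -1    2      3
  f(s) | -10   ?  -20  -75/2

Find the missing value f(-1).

-7/2

The 3 known points determine the degree-2 polynomial uniquely.
Write f(s) = as^2 + bs + c. Substituting each data point gives a linear system:
  4a - 2b + c = -10
  4a + 2b + c = -20
  9a + 3b + c = -75/2
Solving the system yields a = -3, b = -5/2, c = -3.
So f(s) = -3s² - (5/2)s - 3.
Then f(-1) = -7/2.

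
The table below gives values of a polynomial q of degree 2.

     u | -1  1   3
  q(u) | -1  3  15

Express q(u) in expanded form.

Write q(u) = au^2 + bu + c. Substituting each data point gives a linear system:
  a - b + c = -1
  a + b + c = 3
  9a + 3b + c = 15
Solving the system yields a = 1, b = 2, c = 0.
So q(u) = u^2 + 2u.
Check: q(-1) = -1. ✓

q(u) = u^2 + 2u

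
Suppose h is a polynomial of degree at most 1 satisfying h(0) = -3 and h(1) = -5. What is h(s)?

Write h(s) = as + b. Substituting each data point gives a linear system:
  b = -3
  a + b = -5
Solving the system yields a = -2, b = -3.
So h(s) = -2s - 3.
Check: h(0) = -3. ✓

h(s) = -2s - 3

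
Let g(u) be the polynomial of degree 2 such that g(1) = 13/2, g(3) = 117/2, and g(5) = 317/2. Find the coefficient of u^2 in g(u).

Write g(u) = au^2 + bu + c. Substituting each data point gives a linear system:
  a + b + c = 13/2
  9a + 3b + c = 117/2
  25a + 5b + c = 317/2
Solving the system yields a = 6, b = 2, c = -3/2.
So g(u) = 6u^2 + 2u - 3/2.
The leading coefficient is 6.

6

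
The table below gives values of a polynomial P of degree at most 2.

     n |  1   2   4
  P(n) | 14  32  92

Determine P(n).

P(n) = 4n^2 + 6n + 4

Using the Lagrange interpolation formula with nodes 1, 2, 4:
  L_0(n) = (n - 2)(n - 4) / 3
  L_1(n) = (n - 1)(n - 4) / -2
  L_2(n) = (n - 1)(n - 2) / 6
Then P(n) = 14·L_0(n) + 32·L_1(n) + 92·L_2(n).
Expanding and collecting terms gives P(n) = 4n^2 + 6n + 4.
Check: P(4) = 92. ✓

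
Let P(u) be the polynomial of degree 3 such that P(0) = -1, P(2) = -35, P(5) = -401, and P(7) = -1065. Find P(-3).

95

Write P(u) = au^3 + bu^2 + cu + d. Substituting each data point gives a linear system:
  d = -1
  8a + 4b + 2c + d = -35
  125a + 25b + 5c + d = -401
  343a + 49b + 7c + d = -1065
Solving the system yields a = -3, b = 0, c = -5, d = -1.
So P(u) = -3u^3 - 5u - 1.
Then P(-3) = 95.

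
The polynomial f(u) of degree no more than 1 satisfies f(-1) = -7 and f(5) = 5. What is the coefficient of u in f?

2

Write f(u) = au + b. Substituting each data point gives a linear system:
  -a + b = -7
  5a + b = 5
Solving the system yields a = 2, b = -5.
So f(u) = 2u - 5.
The leading coefficient is 2.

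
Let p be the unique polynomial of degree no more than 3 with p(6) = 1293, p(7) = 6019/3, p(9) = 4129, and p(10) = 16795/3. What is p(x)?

Write p(x) = ax^3 + bx^2 + cx + d. Substituting each data point gives a linear system:
  216a + 36b + 6c + d = 1293
  343a + 49b + 7c + d = 6019/3
  729a + 81b + 9c + d = 4129
  1000a + 100b + 10c + d = 16795/3
Solving the system yields a = 5, b = 6, c = 1/3, d = -5.
So p(x) = 5x^3 + 6x^2 + (1/3)x - 5.
Check: p(9) = 4129. ✓

p(x) = 5x^3 + 6x^2 + (1/3)x - 5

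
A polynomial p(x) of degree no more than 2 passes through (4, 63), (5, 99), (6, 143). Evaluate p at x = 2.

Using the Lagrange interpolation formula with nodes 4, 5, 6:
  L_0(x) = (x - 5)(x - 6) / 2
  L_1(x) = (x - 4)(x - 6) / -1
  L_2(x) = (x - 4)(x - 5) / 2
Then p(x) = 63·L_0(x) + 99·L_1(x) + 143·L_2(x).
Expanding and collecting terms gives p(x) = 4x² - 1.
Evaluating at x = 2: p(2) = 15.

15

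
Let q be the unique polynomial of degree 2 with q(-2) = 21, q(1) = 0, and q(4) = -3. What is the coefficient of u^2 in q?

Write q(u) = au^2 + bu + c. Substituting each data point gives a linear system:
  4a - 2b + c = 21
  a + b + c = 0
  16a + 4b + c = -3
Solving the system yields a = 1, b = -6, c = 5.
So q(u) = u^2 - 6u + 5.
The leading coefficient is 1.

1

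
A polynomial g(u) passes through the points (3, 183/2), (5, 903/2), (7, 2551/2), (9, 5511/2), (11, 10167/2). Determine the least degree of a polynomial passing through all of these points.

3

Forward differences of the values at u = 3, 5, 7, 9, 11:
  g  : 183/2  903/2  2551/2  5511/2  10167/2
  Δ  : 360  824  1480  2328
  Δ^2: 464  656  848
  Δ^3: 192  192
  Δ^4: 0
The third differences are constant (192) and nonzero, while all higher differences vanish, so the minimal degree is 3.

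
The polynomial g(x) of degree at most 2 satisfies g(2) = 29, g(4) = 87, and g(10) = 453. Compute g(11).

Write g(x) = ax^2 + bx + c. Substituting each data point gives a linear system:
  4a + 2b + c = 29
  16a + 4b + c = 87
  100a + 10b + c = 453
Solving the system yields a = 4, b = 5, c = 3.
So g(x) = 4x² + 5x + 3.
Then g(11) = 542.

542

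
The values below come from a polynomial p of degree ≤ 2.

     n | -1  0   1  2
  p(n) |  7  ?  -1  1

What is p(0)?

The 3 known points determine the degree-2 polynomial uniquely.
Write p(n) = an^2 + bn + c. Substituting each data point gives a linear system:
  a - b + c = 7
  a + b + c = -1
  4a + 2b + c = 1
Solving the system yields a = 2, b = -4, c = 1.
So p(n) = 2n^2 - 4n + 1.
Then p(0) = 1.

1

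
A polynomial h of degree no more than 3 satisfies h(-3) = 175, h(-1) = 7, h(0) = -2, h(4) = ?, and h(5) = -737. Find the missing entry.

-378

The 4 known points determine the degree-3 polynomial uniquely.
Write h(x) = ax^3 + bx^2 + cx + d. Substituting each data point gives a linear system:
  -27a + 9b - 3c + d = 175
  -a + b - c + d = 7
  d = -2
  125a + 25b + 5c + d = -737
Solving the system yields a = -6, b = 1, c = -2, d = -2.
So h(x) = -6x^3 + x^2 - 2x - 2.
Then h(4) = -378.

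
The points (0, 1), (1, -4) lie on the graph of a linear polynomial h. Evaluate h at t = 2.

-9

Write h(t) = at + b. Substituting each data point gives a linear system:
  b = 1
  a + b = -4
Solving the system yields a = -5, b = 1.
So h(t) = -5t + 1.
Then h(2) = -9.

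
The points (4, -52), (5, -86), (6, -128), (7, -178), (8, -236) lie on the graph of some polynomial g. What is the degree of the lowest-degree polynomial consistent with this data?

Forward differences of the values at u = 4, 5, 6, 7, 8:
  g  : -52  -86  -128  -178  -236
  Δ  : -34  -42  -50  -58
  Δ^2: -8  -8  -8
  Δ^3: 0  0
  Δ^4: 0
The second differences are constant (-8) and nonzero, while all higher differences vanish, so the minimal degree is 2.

2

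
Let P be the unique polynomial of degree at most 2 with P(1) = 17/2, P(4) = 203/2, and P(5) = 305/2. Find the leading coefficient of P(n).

Write P(n) = an^2 + bn + c. Substituting each data point gives a linear system:
  a + b + c = 17/2
  16a + 4b + c = 203/2
  25a + 5b + c = 305/2
Solving the system yields a = 5, b = 6, c = -5/2.
So P(n) = 5n² + 6n - 5/2.
The leading coefficient is 5.

5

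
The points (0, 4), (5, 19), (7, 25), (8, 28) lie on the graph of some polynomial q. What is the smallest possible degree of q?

Divided differences on the nodes 0, 5, 7, 8:
  order 0: 4  19  25  28
  order 1: 3  3  3
  order 2: 0  0
  order 3: 0
The order-1 divided differences are all 3 (nonzero) and every higher order vanishes, so the data lies on a polynomial of degree exactly 1.

1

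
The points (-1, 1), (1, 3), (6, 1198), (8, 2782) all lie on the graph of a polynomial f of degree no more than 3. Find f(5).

Write f(n) = an^3 + bn^2 + cn + d. Substituting each data point gives a linear system:
  -a + b - c + d = 1
  a + b + c + d = 3
  216a + 36b + 6c + d = 1198
  512a + 64b + 8c + d = 2782
Solving the system yields a = 5, b = 4, c = -4, d = -2.
So f(n) = 5n^3 + 4n^2 - 4n - 2.
Then f(5) = 703.

703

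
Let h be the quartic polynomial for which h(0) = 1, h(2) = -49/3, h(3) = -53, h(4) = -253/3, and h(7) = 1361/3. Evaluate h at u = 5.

-187/3

Using the Lagrange interpolation formula with nodes 0, 2, 3, 4, 7:
  L_0(u) = (u - 2)(u - 3)(u - 4)(u - 7) / 168
  L_1(u) = u(u - 3)(u - 4)(u - 7) / -20
  L_2(u) = u(u - 2)(u - 4)(u - 7) / 12
  L_3(u) = u(u - 2)(u - 3)(u - 7) / -24
  L_4(u) = u(u - 2)(u - 3)(u - 4) / 420
Then h(u) = 1·L_0(u) - 49/3·L_1(u) - 53·L_2(u) - 253/3·L_3(u) + 1361/3·L_4(u).
Expanding and collecting terms gives h(u) = u⁴ - 6u³ + (5/3)u² + 4u + 1.
Evaluating at u = 5: h(5) = -187/3.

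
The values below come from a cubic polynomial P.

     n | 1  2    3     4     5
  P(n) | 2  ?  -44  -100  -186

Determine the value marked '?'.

On equispaced nodes a degree-3 polynomial has vanishing fourth forward difference, so
  P(1) - 4·P(2) + 6·P(3) - 4·P(4) + P(5) = 0.
Substituting the known values and solving for P(2):
  -4·P(2) = 48
  P(2) = -12.

-12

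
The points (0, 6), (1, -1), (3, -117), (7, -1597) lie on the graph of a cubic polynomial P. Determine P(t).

P(t) = -5t^3 + 3t^2 - 5t + 6

Write P(t) = at^3 + bt^2 + ct + d. Substituting each data point gives a linear system:
  d = 6
  a + b + c + d = -1
  27a + 9b + 3c + d = -117
  343a + 49b + 7c + d = -1597
Solving the system yields a = -5, b = 3, c = -5, d = 6.
So P(t) = -5t^3 + 3t^2 - 5t + 6.
Check: P(7) = -1597. ✓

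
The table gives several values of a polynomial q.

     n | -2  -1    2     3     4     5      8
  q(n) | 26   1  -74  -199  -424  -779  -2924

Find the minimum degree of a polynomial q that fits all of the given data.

Divided differences on the nodes -2, -1, 2, 3, 4, 5, 8:
  order 0: 26  1  -74  -199  -424  -779  -2924
  order 1: -25  -25  -125  -225  -355  -715
  order 2: 0  -25  -50  -65  -90
  order 3: -5  -5  -5  -5
  order 4: 0  0  0
  order 5: 0  0
  order 6: 0
The order-3 divided differences are all -5 (nonzero) and every higher order vanishes, so the data lies on a polynomial of degree exactly 3.

3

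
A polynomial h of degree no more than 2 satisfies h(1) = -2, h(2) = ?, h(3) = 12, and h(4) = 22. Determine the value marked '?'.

4

On equispaced nodes a degree-2 polynomial has vanishing third forward difference, so
  - h(1) + 3·h(2) - 3·h(3) + h(4) = 0.
Substituting the known values and solving for h(2):
  3·h(2) = 12
  h(2) = 4.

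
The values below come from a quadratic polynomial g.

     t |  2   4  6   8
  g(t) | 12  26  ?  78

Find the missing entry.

The 3 known points determine the degree-2 polynomial uniquely.
Write g(t) = at^2 + bt + c. Substituting each data point gives a linear system:
  4a + 2b + c = 12
  16a + 4b + c = 26
  64a + 8b + c = 78
Solving the system yields a = 1, b = 1, c = 6.
So g(t) = t^2 + t + 6.
Then g(6) = 48.

48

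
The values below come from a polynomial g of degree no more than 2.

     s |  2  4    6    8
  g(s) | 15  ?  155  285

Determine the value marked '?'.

On equispaced nodes a degree-2 polynomial has vanishing third forward difference, so
  - g(2) + 3·g(4) - 3·g(6) + g(8) = 0.
Substituting the known values and solving for g(4):
  3·g(4) = 195
  g(4) = 65.

65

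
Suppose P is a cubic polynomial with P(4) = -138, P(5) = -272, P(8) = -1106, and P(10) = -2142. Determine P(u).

Using the Lagrange interpolation formula with nodes 4, 5, 8, 10:
  L_0(u) = (u - 5)(u - 8)(u - 10) / -24
  L_1(u) = (u - 4)(u - 8)(u - 10) / 15
  L_2(u) = (u - 4)(u - 5)(u - 10) / -24
  L_3(u) = (u - 4)(u - 5)(u - 8) / 60
Then P(u) = -138·L_0(u) - 272·L_1(u) - 1106·L_2(u) - 2142·L_3(u).
Expanding and collecting terms gives P(u) = -2u^3 - 2u^2 + 6u - 2.
Check: P(8) = -1106. ✓

P(u) = -2u^3 - 2u^2 + 6u - 2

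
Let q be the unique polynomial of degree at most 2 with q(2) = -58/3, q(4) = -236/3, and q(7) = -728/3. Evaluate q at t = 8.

-952/3

Using the Lagrange interpolation formula with nodes 2, 4, 7:
  L_0(t) = (t - 4)(t - 7) / 10
  L_1(t) = (t - 2)(t - 7) / -6
  L_2(t) = (t - 2)(t - 4) / 15
Then q(t) = -58/3·L_0(t) - 236/3·L_1(t) - 728/3·L_2(t).
Expanding and collecting terms gives q(t) = -5t^2 + (1/3)t.
Evaluating at t = 8: q(8) = -952/3.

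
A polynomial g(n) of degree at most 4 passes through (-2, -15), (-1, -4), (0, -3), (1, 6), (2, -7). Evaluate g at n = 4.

Write g(n) = an^4 + bn^3 + cn^2 + dn + e. Substituting each data point gives a linear system:
  16a - 8b + 4c - 2d + e = -15
  a - b + c - d + e = -4
  e = -3
  a + b + c + d + e = 6
  16a + 8b + 4c + 2d + e = -7
Solving the system yields a = -2, b = -1, c = 6, d = 6, e = -3.
So g(n) = -2n^4 - n^3 + 6n^2 + 6n - 3.
Then g(4) = -459.

-459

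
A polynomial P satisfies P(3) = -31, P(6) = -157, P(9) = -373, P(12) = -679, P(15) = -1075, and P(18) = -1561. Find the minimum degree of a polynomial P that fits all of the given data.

2

Forward differences of the values at x = 3, 6, 9, 12, 15, 18:
  P  : -31  -157  -373  -679  -1075  -1561
  Δ  : -126  -216  -306  -396  -486
  Δ^2: -90  -90  -90  -90
  Δ^3: 0  0  0
  Δ^4: 0  0
  Δ^5: 0
The second differences are constant (-90) and nonzero, while all higher differences vanish, so the minimal degree is 2.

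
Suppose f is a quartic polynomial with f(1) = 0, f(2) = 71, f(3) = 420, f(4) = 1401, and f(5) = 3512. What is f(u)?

f(u) = 6u^4 - u^3 - 5u^2 + 3u - 3

Write f(u) = au^4 + bu^3 + cu^2 + du + e. Substituting each data point gives a linear system:
  a + b + c + d + e = 0
  16a + 8b + 4c + 2d + e = 71
  81a + 27b + 9c + 3d + e = 420
  256a + 64b + 16c + 4d + e = 1401
  625a + 125b + 25c + 5d + e = 3512
Solving the system yields a = 6, b = -1, c = -5, d = 3, e = -3.
So f(u) = 6u^4 - u^3 - 5u^2 + 3u - 3.
Check: f(4) = 1401. ✓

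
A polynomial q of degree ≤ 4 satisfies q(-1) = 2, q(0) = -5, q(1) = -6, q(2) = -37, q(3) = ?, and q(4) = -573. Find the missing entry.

-182

On equispaced nodes a degree-4 polynomial has vanishing fifth forward difference, so
  - q(-1) + 5·q(0) - 10·q(1) + 10·q(2) - 5·q(3) + q(4) = 0.
Substituting the known values and solving for q(3):
  -5·q(3) = 910
  q(3) = -182.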